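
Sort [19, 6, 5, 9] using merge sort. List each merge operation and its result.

Divide and conquer:
  Merge [19] + [6] -> [6, 19]
  Merge [5] + [9] -> [5, 9]
  Merge [6, 19] + [5, 9] -> [5, 6, 9, 19]


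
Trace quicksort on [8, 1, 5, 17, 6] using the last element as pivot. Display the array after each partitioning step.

Partition 1: pivot=6 at index 2 -> [1, 5, 6, 17, 8]
Partition 2: pivot=5 at index 1 -> [1, 5, 6, 17, 8]
Partition 3: pivot=8 at index 3 -> [1, 5, 6, 8, 17]


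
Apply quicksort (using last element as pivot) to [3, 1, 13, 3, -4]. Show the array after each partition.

Partition 1: pivot=-4 at index 0 -> [-4, 1, 13, 3, 3]
Partition 2: pivot=3 at index 3 -> [-4, 1, 3, 3, 13]
Partition 3: pivot=3 at index 2 -> [-4, 1, 3, 3, 13]


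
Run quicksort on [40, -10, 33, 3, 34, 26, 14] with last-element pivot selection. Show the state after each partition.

Partition 1: pivot=14 at index 2 -> [-10, 3, 14, 40, 34, 26, 33]
Partition 2: pivot=3 at index 1 -> [-10, 3, 14, 40, 34, 26, 33]
Partition 3: pivot=33 at index 4 -> [-10, 3, 14, 26, 33, 40, 34]
Partition 4: pivot=34 at index 5 -> [-10, 3, 14, 26, 33, 34, 40]


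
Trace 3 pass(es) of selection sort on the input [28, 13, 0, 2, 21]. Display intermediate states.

Pass 1: Select minimum 0 at index 2, swap -> [0, 13, 28, 2, 21]
Pass 2: Select minimum 2 at index 3, swap -> [0, 2, 28, 13, 21]
Pass 3: Select minimum 13 at index 3, swap -> [0, 2, 13, 28, 21]


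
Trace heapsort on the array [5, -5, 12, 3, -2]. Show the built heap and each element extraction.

Build heap: [12, 3, 5, -5, -2]
Extract 12: [5, 3, -2, -5, 12]
Extract 5: [3, -5, -2, 5, 12]
Extract 3: [-2, -5, 3, 5, 12]
Extract -2: [-5, -2, 3, 5, 12]


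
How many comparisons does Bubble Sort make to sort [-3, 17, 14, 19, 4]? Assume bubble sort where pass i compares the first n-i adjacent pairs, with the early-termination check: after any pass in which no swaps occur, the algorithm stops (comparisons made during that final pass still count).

Pass 1: compare adjacent pairs (0,1)..(3,4) = 4 comparison(s), 2 swap(s) -> [-3, 14, 17, 4, 19]
Pass 2: compare adjacent pairs (0,1)..(2,3) = 3 comparison(s), 1 swap(s) -> [-3, 14, 4, 17, 19]
Pass 3: compare adjacent pairs (0,1)..(1,2) = 2 comparison(s), 1 swap(s) -> [-3, 4, 14, 17, 19]
Pass 4: compare adjacent pairs (0,1)..(0,1) = 1 comparison(s), 0 swap(s) -> [-3, 4, 14, 17, 19]
No swaps in this pass, so bubble sort stops here.
Total comparisons: 4 + 3 + 2 + 1 = 10


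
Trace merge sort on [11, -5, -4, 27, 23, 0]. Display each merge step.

Divide and conquer:
  Merge [-5] + [-4] -> [-5, -4]
  Merge [11] + [-5, -4] -> [-5, -4, 11]
  Merge [23] + [0] -> [0, 23]
  Merge [27] + [0, 23] -> [0, 23, 27]
  Merge [-5, -4, 11] + [0, 23, 27] -> [-5, -4, 0, 11, 23, 27]


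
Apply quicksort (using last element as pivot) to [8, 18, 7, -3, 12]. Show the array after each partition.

Partition 1: pivot=12 at index 3 -> [8, 7, -3, 12, 18]
Partition 2: pivot=-3 at index 0 -> [-3, 7, 8, 12, 18]
Partition 3: pivot=8 at index 2 -> [-3, 7, 8, 12, 18]


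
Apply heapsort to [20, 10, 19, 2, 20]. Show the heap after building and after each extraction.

Build heap: [20, 20, 19, 2, 10]
Extract 20: [20, 10, 19, 2, 20]
Extract 20: [19, 10, 2, 20, 20]
Extract 19: [10, 2, 19, 20, 20]
Extract 10: [2, 10, 19, 20, 20]


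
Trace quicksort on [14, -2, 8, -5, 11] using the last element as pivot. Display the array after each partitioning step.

Partition 1: pivot=11 at index 3 -> [-2, 8, -5, 11, 14]
Partition 2: pivot=-5 at index 0 -> [-5, 8, -2, 11, 14]
Partition 3: pivot=-2 at index 1 -> [-5, -2, 8, 11, 14]


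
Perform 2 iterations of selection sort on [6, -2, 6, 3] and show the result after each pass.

Pass 1: Select minimum -2 at index 1, swap -> [-2, 6, 6, 3]
Pass 2: Select minimum 3 at index 3, swap -> [-2, 3, 6, 6]


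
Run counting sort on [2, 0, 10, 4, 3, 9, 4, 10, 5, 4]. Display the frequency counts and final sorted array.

Count array: [1, 0, 1, 1, 3, 1, 0, 0, 0, 1, 2]
(count[i] = number of elements equal to i)
Cumulative count: [1, 1, 2, 3, 6, 7, 7, 7, 7, 8, 10]
Sorted: [0, 2, 3, 4, 4, 4, 5, 9, 10, 10]


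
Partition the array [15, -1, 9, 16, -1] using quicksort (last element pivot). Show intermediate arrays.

Partition 1: pivot=-1 at index 1 -> [-1, -1, 9, 16, 15]
Partition 2: pivot=15 at index 3 -> [-1, -1, 9, 15, 16]


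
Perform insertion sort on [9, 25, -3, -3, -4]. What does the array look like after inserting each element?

First element 9 is already 'sorted'
Insert 25: shifted 0 elements -> [9, 25, -3, -3, -4]
Insert -3: shifted 2 elements -> [-3, 9, 25, -3, -4]
Insert -3: shifted 2 elements -> [-3, -3, 9, 25, -4]
Insert -4: shifted 4 elements -> [-4, -3, -3, 9, 25]


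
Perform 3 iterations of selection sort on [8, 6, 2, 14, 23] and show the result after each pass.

Pass 1: Select minimum 2 at index 2, swap -> [2, 6, 8, 14, 23]
Pass 2: Select minimum 6 at index 1, swap -> [2, 6, 8, 14, 23]
Pass 3: Select minimum 8 at index 2, swap -> [2, 6, 8, 14, 23]


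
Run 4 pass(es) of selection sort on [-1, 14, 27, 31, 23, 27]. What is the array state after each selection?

Pass 1: Select minimum -1 at index 0, swap -> [-1, 14, 27, 31, 23, 27]
Pass 2: Select minimum 14 at index 1, swap -> [-1, 14, 27, 31, 23, 27]
Pass 3: Select minimum 23 at index 4, swap -> [-1, 14, 23, 31, 27, 27]
Pass 4: Select minimum 27 at index 4, swap -> [-1, 14, 23, 27, 31, 27]


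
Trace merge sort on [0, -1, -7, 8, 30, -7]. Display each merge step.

Divide and conquer:
  Merge [-1] + [-7] -> [-7, -1]
  Merge [0] + [-7, -1] -> [-7, -1, 0]
  Merge [30] + [-7] -> [-7, 30]
  Merge [8] + [-7, 30] -> [-7, 8, 30]
  Merge [-7, -1, 0] + [-7, 8, 30] -> [-7, -7, -1, 0, 8, 30]


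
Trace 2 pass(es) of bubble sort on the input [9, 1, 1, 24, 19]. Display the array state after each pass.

After pass 1: [1, 1, 9, 19, 24] (3 swaps)
After pass 2: [1, 1, 9, 19, 24] (0 swaps)
Total swaps: 3


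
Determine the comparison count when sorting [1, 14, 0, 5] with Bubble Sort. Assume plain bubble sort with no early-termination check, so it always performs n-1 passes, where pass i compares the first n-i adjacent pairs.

Pass 1: compare adjacent pairs (0,1)..(2,3) = 3 comparison(s), 2 swap(s) -> [1, 0, 5, 14]
Pass 2: compare adjacent pairs (0,1)..(1,2) = 2 comparison(s), 1 swap(s) -> [0, 1, 5, 14]
Pass 3: compare adjacent pairs (0,1)..(0,1) = 1 comparison(s), 0 swap(s) -> [0, 1, 5, 14]
Total comparisons: 3 + 2 + 1 = 6


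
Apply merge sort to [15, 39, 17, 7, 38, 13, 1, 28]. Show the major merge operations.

Divide and conquer:
  Merge [15] + [39] -> [15, 39]
  Merge [17] + [7] -> [7, 17]
  Merge [15, 39] + [7, 17] -> [7, 15, 17, 39]
  Merge [38] + [13] -> [13, 38]
  Merge [1] + [28] -> [1, 28]
  Merge [13, 38] + [1, 28] -> [1, 13, 28, 38]
  Merge [7, 15, 17, 39] + [1, 13, 28, 38] -> [1, 7, 13, 15, 17, 28, 38, 39]


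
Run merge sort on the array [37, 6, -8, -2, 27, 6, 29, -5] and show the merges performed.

Divide and conquer:
  Merge [37] + [6] -> [6, 37]
  Merge [-8] + [-2] -> [-8, -2]
  Merge [6, 37] + [-8, -2] -> [-8, -2, 6, 37]
  Merge [27] + [6] -> [6, 27]
  Merge [29] + [-5] -> [-5, 29]
  Merge [6, 27] + [-5, 29] -> [-5, 6, 27, 29]
  Merge [-8, -2, 6, 37] + [-5, 6, 27, 29] -> [-8, -5, -2, 6, 6, 27, 29, 37]


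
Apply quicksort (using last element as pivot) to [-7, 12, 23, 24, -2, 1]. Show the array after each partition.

Partition 1: pivot=1 at index 2 -> [-7, -2, 1, 24, 12, 23]
Partition 2: pivot=-2 at index 1 -> [-7, -2, 1, 24, 12, 23]
Partition 3: pivot=23 at index 4 -> [-7, -2, 1, 12, 23, 24]


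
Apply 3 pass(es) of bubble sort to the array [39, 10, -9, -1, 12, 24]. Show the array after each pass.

After pass 1: [10, -9, -1, 12, 24, 39] (5 swaps)
After pass 2: [-9, -1, 10, 12, 24, 39] (2 swaps)
After pass 3: [-9, -1, 10, 12, 24, 39] (0 swaps)
Total swaps: 7


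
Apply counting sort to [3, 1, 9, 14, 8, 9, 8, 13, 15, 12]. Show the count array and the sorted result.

Count array: [0, 1, 0, 1, 0, 0, 0, 0, 2, 2, 0, 0, 1, 1, 1, 1]
(count[i] = number of elements equal to i)
Cumulative count: [0, 1, 1, 2, 2, 2, 2, 2, 4, 6, 6, 6, 7, 8, 9, 10]
Sorted: [1, 3, 8, 8, 9, 9, 12, 13, 14, 15]


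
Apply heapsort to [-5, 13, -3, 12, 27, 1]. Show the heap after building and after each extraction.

Build heap: [27, 13, 1, 12, -5, -3]
Extract 27: [13, 12, 1, -3, -5, 27]
Extract 13: [12, -3, 1, -5, 13, 27]
Extract 12: [1, -3, -5, 12, 13, 27]
Extract 1: [-3, -5, 1, 12, 13, 27]
Extract -3: [-5, -3, 1, 12, 13, 27]


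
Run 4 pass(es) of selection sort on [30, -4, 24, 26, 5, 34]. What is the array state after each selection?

Pass 1: Select minimum -4 at index 1, swap -> [-4, 30, 24, 26, 5, 34]
Pass 2: Select minimum 5 at index 4, swap -> [-4, 5, 24, 26, 30, 34]
Pass 3: Select minimum 24 at index 2, swap -> [-4, 5, 24, 26, 30, 34]
Pass 4: Select minimum 26 at index 3, swap -> [-4, 5, 24, 26, 30, 34]


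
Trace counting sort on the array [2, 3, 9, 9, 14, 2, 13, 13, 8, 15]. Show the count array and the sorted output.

Count array: [0, 0, 2, 1, 0, 0, 0, 0, 1, 2, 0, 0, 0, 2, 1, 1]
(count[i] = number of elements equal to i)
Cumulative count: [0, 0, 2, 3, 3, 3, 3, 3, 4, 6, 6, 6, 6, 8, 9, 10]
Sorted: [2, 2, 3, 8, 9, 9, 13, 13, 14, 15]


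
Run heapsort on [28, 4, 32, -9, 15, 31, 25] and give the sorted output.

Build heap: [32, 15, 31, -9, 4, 28, 25]
Extract 32: [31, 15, 28, -9, 4, 25, 32]
Extract 31: [28, 15, 25, -9, 4, 31, 32]
Extract 28: [25, 15, 4, -9, 28, 31, 32]
Extract 25: [15, -9, 4, 25, 28, 31, 32]
Extract 15: [4, -9, 15, 25, 28, 31, 32]
Extract 4: [-9, 4, 15, 25, 28, 31, 32]


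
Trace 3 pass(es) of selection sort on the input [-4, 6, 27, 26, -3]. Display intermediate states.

Pass 1: Select minimum -4 at index 0, swap -> [-4, 6, 27, 26, -3]
Pass 2: Select minimum -3 at index 4, swap -> [-4, -3, 27, 26, 6]
Pass 3: Select minimum 6 at index 4, swap -> [-4, -3, 6, 26, 27]


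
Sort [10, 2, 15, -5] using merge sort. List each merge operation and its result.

Divide and conquer:
  Merge [10] + [2] -> [2, 10]
  Merge [15] + [-5] -> [-5, 15]
  Merge [2, 10] + [-5, 15] -> [-5, 2, 10, 15]


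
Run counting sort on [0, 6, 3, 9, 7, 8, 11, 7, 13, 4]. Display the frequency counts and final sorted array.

Count array: [1, 0, 0, 1, 1, 0, 1, 2, 1, 1, 0, 1, 0, 1]
(count[i] = number of elements equal to i)
Cumulative count: [1, 1, 1, 2, 3, 3, 4, 6, 7, 8, 8, 9, 9, 10]
Sorted: [0, 3, 4, 6, 7, 7, 8, 9, 11, 13]


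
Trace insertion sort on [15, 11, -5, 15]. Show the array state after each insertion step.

First element 15 is already 'sorted'
Insert 11: shifted 1 elements -> [11, 15, -5, 15]
Insert -5: shifted 2 elements -> [-5, 11, 15, 15]
Insert 15: shifted 0 elements -> [-5, 11, 15, 15]


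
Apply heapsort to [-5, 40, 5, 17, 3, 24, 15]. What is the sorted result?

Build heap: [40, 17, 24, -5, 3, 5, 15]
Extract 40: [24, 17, 15, -5, 3, 5, 40]
Extract 24: [17, 5, 15, -5, 3, 24, 40]
Extract 17: [15, 5, 3, -5, 17, 24, 40]
Extract 15: [5, -5, 3, 15, 17, 24, 40]
Extract 5: [3, -5, 5, 15, 17, 24, 40]
Extract 3: [-5, 3, 5, 15, 17, 24, 40]


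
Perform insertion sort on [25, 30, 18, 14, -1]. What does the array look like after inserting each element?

First element 25 is already 'sorted'
Insert 30: shifted 0 elements -> [25, 30, 18, 14, -1]
Insert 18: shifted 2 elements -> [18, 25, 30, 14, -1]
Insert 14: shifted 3 elements -> [14, 18, 25, 30, -1]
Insert -1: shifted 4 elements -> [-1, 14, 18, 25, 30]


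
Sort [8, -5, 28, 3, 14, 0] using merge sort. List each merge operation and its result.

Divide and conquer:
  Merge [-5] + [28] -> [-5, 28]
  Merge [8] + [-5, 28] -> [-5, 8, 28]
  Merge [14] + [0] -> [0, 14]
  Merge [3] + [0, 14] -> [0, 3, 14]
  Merge [-5, 8, 28] + [0, 3, 14] -> [-5, 0, 3, 8, 14, 28]


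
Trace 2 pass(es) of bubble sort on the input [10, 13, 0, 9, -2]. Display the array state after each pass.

After pass 1: [10, 0, 9, -2, 13] (3 swaps)
After pass 2: [0, 9, -2, 10, 13] (3 swaps)
Total swaps: 6


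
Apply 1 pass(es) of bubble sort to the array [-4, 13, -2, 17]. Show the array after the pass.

After pass 1: [-4, -2, 13, 17] (1 swaps)
Total swaps: 1


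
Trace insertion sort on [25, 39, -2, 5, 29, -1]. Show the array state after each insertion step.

First element 25 is already 'sorted'
Insert 39: shifted 0 elements -> [25, 39, -2, 5, 29, -1]
Insert -2: shifted 2 elements -> [-2, 25, 39, 5, 29, -1]
Insert 5: shifted 2 elements -> [-2, 5, 25, 39, 29, -1]
Insert 29: shifted 1 elements -> [-2, 5, 25, 29, 39, -1]
Insert -1: shifted 4 elements -> [-2, -1, 5, 25, 29, 39]


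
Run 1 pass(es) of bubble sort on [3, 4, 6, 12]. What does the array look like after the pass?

After pass 1: [3, 4, 6, 12] (0 swaps)
Total swaps: 0


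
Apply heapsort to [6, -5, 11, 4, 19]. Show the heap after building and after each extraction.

Build heap: [19, 6, 11, 4, -5]
Extract 19: [11, 6, -5, 4, 19]
Extract 11: [6, 4, -5, 11, 19]
Extract 6: [4, -5, 6, 11, 19]
Extract 4: [-5, 4, 6, 11, 19]


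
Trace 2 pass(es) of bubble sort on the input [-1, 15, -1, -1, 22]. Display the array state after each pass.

After pass 1: [-1, -1, -1, 15, 22] (2 swaps)
After pass 2: [-1, -1, -1, 15, 22] (0 swaps)
Total swaps: 2


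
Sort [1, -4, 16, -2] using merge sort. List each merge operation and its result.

Divide and conquer:
  Merge [1] + [-4] -> [-4, 1]
  Merge [16] + [-2] -> [-2, 16]
  Merge [-4, 1] + [-2, 16] -> [-4, -2, 1, 16]


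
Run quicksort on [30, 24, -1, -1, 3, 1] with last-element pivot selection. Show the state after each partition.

Partition 1: pivot=1 at index 2 -> [-1, -1, 1, 24, 3, 30]
Partition 2: pivot=-1 at index 1 -> [-1, -1, 1, 24, 3, 30]
Partition 3: pivot=30 at index 5 -> [-1, -1, 1, 24, 3, 30]
Partition 4: pivot=3 at index 3 -> [-1, -1, 1, 3, 24, 30]


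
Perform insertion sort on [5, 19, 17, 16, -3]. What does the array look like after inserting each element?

First element 5 is already 'sorted'
Insert 19: shifted 0 elements -> [5, 19, 17, 16, -3]
Insert 17: shifted 1 elements -> [5, 17, 19, 16, -3]
Insert 16: shifted 2 elements -> [5, 16, 17, 19, -3]
Insert -3: shifted 4 elements -> [-3, 5, 16, 17, 19]


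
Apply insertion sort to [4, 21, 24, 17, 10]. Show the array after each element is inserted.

First element 4 is already 'sorted'
Insert 21: shifted 0 elements -> [4, 21, 24, 17, 10]
Insert 24: shifted 0 elements -> [4, 21, 24, 17, 10]
Insert 17: shifted 2 elements -> [4, 17, 21, 24, 10]
Insert 10: shifted 3 elements -> [4, 10, 17, 21, 24]


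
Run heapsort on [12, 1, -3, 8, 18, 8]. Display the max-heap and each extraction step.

Build heap: [18, 12, 8, 8, 1, -3]
Extract 18: [12, 8, 8, -3, 1, 18]
Extract 12: [8, 1, 8, -3, 12, 18]
Extract 8: [8, 1, -3, 8, 12, 18]
Extract 8: [1, -3, 8, 8, 12, 18]
Extract 1: [-3, 1, 8, 8, 12, 18]


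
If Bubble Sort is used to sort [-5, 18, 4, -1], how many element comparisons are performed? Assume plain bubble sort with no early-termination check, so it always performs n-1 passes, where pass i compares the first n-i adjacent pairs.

Pass 1: compare adjacent pairs (0,1)..(2,3) = 3 comparison(s), 2 swap(s) -> [-5, 4, -1, 18]
Pass 2: compare adjacent pairs (0,1)..(1,2) = 2 comparison(s), 1 swap(s) -> [-5, -1, 4, 18]
Pass 3: compare adjacent pairs (0,1)..(0,1) = 1 comparison(s), 0 swap(s) -> [-5, -1, 4, 18]
Total comparisons: 3 + 2 + 1 = 6


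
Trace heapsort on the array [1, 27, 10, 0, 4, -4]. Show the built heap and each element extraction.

Build heap: [27, 4, 10, 0, 1, -4]
Extract 27: [10, 4, -4, 0, 1, 27]
Extract 10: [4, 1, -4, 0, 10, 27]
Extract 4: [1, 0, -4, 4, 10, 27]
Extract 1: [0, -4, 1, 4, 10, 27]
Extract 0: [-4, 0, 1, 4, 10, 27]


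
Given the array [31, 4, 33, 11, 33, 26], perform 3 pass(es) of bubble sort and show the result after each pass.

After pass 1: [4, 31, 11, 33, 26, 33] (3 swaps)
After pass 2: [4, 11, 31, 26, 33, 33] (2 swaps)
After pass 3: [4, 11, 26, 31, 33, 33] (1 swaps)
Total swaps: 6


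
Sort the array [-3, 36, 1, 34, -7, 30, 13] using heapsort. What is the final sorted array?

Build heap: [36, 34, 30, -3, -7, 1, 13]
Extract 36: [34, 13, 30, -3, -7, 1, 36]
Extract 34: [30, 13, 1, -3, -7, 34, 36]
Extract 30: [13, -3, 1, -7, 30, 34, 36]
Extract 13: [1, -3, -7, 13, 30, 34, 36]
Extract 1: [-3, -7, 1, 13, 30, 34, 36]
Extract -3: [-7, -3, 1, 13, 30, 34, 36]


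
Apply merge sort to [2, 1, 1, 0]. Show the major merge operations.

Divide and conquer:
  Merge [2] + [1] -> [1, 2]
  Merge [1] + [0] -> [0, 1]
  Merge [1, 2] + [0, 1] -> [0, 1, 1, 2]


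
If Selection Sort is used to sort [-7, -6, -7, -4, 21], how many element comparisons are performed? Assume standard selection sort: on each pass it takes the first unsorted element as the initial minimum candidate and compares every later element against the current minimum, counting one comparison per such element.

Pass 1: scan indices 1..4 for the minimum = 4 comparison(s); min is -7, place at index 0 -> [-7, -6, -7, -4, 21]
Pass 2: scan indices 2..4 for the minimum = 3 comparison(s); min is -7, place at index 1 -> [-7, -7, -6, -4, 21]
Pass 3: scan indices 3..4 for the minimum = 2 comparison(s); min is -6, place at index 2 -> [-7, -7, -6, -4, 21]
Pass 4: scan indices 4..4 for the minimum = 1 comparison(s); min is -4, place at index 3 -> [-7, -7, -6, -4, 21]
Selection sort always scans the whole unsorted suffix, so the count is (n-1) + (n-2) + ... + 1 = n(n-1)/2 = 5*4/2 = 10 regardless of the input order.
Total comparisons: 4 + 3 + 2 + 1 = 10


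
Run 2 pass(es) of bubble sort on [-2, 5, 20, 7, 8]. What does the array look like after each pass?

After pass 1: [-2, 5, 7, 8, 20] (2 swaps)
After pass 2: [-2, 5, 7, 8, 20] (0 swaps)
Total swaps: 2


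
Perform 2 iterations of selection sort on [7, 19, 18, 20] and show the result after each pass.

Pass 1: Select minimum 7 at index 0, swap -> [7, 19, 18, 20]
Pass 2: Select minimum 18 at index 2, swap -> [7, 18, 19, 20]


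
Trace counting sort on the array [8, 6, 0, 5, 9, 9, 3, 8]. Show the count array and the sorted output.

Count array: [1, 0, 0, 1, 0, 1, 1, 0, 2, 2]
(count[i] = number of elements equal to i)
Cumulative count: [1, 1, 1, 2, 2, 3, 4, 4, 6, 8]
Sorted: [0, 3, 5, 6, 8, 8, 9, 9]


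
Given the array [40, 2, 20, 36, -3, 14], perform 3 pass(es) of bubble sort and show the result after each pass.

After pass 1: [2, 20, 36, -3, 14, 40] (5 swaps)
After pass 2: [2, 20, -3, 14, 36, 40] (2 swaps)
After pass 3: [2, -3, 14, 20, 36, 40] (2 swaps)
Total swaps: 9


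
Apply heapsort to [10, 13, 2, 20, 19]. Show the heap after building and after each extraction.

Build heap: [20, 19, 2, 13, 10]
Extract 20: [19, 13, 2, 10, 20]
Extract 19: [13, 10, 2, 19, 20]
Extract 13: [10, 2, 13, 19, 20]
Extract 10: [2, 10, 13, 19, 20]


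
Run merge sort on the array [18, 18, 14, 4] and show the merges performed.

Divide and conquer:
  Merge [18] + [18] -> [18, 18]
  Merge [14] + [4] -> [4, 14]
  Merge [18, 18] + [4, 14] -> [4, 14, 18, 18]


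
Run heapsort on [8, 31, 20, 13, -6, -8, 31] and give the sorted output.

Build heap: [31, 13, 31, 8, -6, -8, 20]
Extract 31: [31, 13, 20, 8, -6, -8, 31]
Extract 31: [20, 13, -8, 8, -6, 31, 31]
Extract 20: [13, 8, -8, -6, 20, 31, 31]
Extract 13: [8, -6, -8, 13, 20, 31, 31]
Extract 8: [-6, -8, 8, 13, 20, 31, 31]
Extract -6: [-8, -6, 8, 13, 20, 31, 31]


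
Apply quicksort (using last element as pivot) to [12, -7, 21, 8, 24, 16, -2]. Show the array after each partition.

Partition 1: pivot=-2 at index 1 -> [-7, -2, 21, 8, 24, 16, 12]
Partition 2: pivot=12 at index 3 -> [-7, -2, 8, 12, 24, 16, 21]
Partition 3: pivot=21 at index 5 -> [-7, -2, 8, 12, 16, 21, 24]


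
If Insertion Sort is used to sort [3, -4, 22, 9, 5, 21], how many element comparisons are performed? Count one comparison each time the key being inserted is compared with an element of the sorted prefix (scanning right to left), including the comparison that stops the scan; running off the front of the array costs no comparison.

Insert -4: 3 > -4 (shift), reached front = 1 comparison(s) -> [-4, 3, 22, 9, 5, 21]
Insert 22: 3 <= 22 (stop) = 1 comparison(s) -> [-4, 3, 22, 9, 5, 21]
Insert 9: 22 > 9 (shift), 3 <= 9 (stop) = 2 comparison(s) -> [-4, 3, 9, 22, 5, 21]
Insert 5: 22 > 5 (shift), 9 > 5 (shift), 3 <= 5 (stop) = 3 comparison(s) -> [-4, 3, 5, 9, 22, 21]
Insert 21: 22 > 21 (shift), 9 <= 21 (stop) = 2 comparison(s) -> [-4, 3, 5, 9, 21, 22]
Total comparisons: 1 + 1 + 2 + 3 + 2 = 9


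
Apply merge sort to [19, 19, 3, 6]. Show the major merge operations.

Divide and conquer:
  Merge [19] + [19] -> [19, 19]
  Merge [3] + [6] -> [3, 6]
  Merge [19, 19] + [3, 6] -> [3, 6, 19, 19]


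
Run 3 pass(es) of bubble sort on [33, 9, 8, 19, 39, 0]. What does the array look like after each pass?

After pass 1: [9, 8, 19, 33, 0, 39] (4 swaps)
After pass 2: [8, 9, 19, 0, 33, 39] (2 swaps)
After pass 3: [8, 9, 0, 19, 33, 39] (1 swaps)
Total swaps: 7


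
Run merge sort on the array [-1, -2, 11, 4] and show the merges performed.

Divide and conquer:
  Merge [-1] + [-2] -> [-2, -1]
  Merge [11] + [4] -> [4, 11]
  Merge [-2, -1] + [4, 11] -> [-2, -1, 4, 11]


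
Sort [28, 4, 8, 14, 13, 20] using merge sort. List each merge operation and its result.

Divide and conquer:
  Merge [4] + [8] -> [4, 8]
  Merge [28] + [4, 8] -> [4, 8, 28]
  Merge [13] + [20] -> [13, 20]
  Merge [14] + [13, 20] -> [13, 14, 20]
  Merge [4, 8, 28] + [13, 14, 20] -> [4, 8, 13, 14, 20, 28]


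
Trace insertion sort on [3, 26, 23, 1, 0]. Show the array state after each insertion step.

First element 3 is already 'sorted'
Insert 26: shifted 0 elements -> [3, 26, 23, 1, 0]
Insert 23: shifted 1 elements -> [3, 23, 26, 1, 0]
Insert 1: shifted 3 elements -> [1, 3, 23, 26, 0]
Insert 0: shifted 4 elements -> [0, 1, 3, 23, 26]


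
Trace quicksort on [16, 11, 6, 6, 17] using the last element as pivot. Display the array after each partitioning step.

Partition 1: pivot=17 at index 4 -> [16, 11, 6, 6, 17]
Partition 2: pivot=6 at index 1 -> [6, 6, 16, 11, 17]
Partition 3: pivot=11 at index 2 -> [6, 6, 11, 16, 17]


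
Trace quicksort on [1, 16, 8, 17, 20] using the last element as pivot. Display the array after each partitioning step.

Partition 1: pivot=20 at index 4 -> [1, 16, 8, 17, 20]
Partition 2: pivot=17 at index 3 -> [1, 16, 8, 17, 20]
Partition 3: pivot=8 at index 1 -> [1, 8, 16, 17, 20]


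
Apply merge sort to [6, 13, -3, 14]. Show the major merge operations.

Divide and conquer:
  Merge [6] + [13] -> [6, 13]
  Merge [-3] + [14] -> [-3, 14]
  Merge [6, 13] + [-3, 14] -> [-3, 6, 13, 14]


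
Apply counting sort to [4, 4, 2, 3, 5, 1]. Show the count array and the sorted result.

Count array: [0, 1, 1, 1, 2, 1]
(count[i] = number of elements equal to i)
Cumulative count: [0, 1, 2, 3, 5, 6]
Sorted: [1, 2, 3, 4, 4, 5]


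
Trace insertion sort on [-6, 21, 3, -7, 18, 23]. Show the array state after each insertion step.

First element -6 is already 'sorted'
Insert 21: shifted 0 elements -> [-6, 21, 3, -7, 18, 23]
Insert 3: shifted 1 elements -> [-6, 3, 21, -7, 18, 23]
Insert -7: shifted 3 elements -> [-7, -6, 3, 21, 18, 23]
Insert 18: shifted 1 elements -> [-7, -6, 3, 18, 21, 23]
Insert 23: shifted 0 elements -> [-7, -6, 3, 18, 21, 23]


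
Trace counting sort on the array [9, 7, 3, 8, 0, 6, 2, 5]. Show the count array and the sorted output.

Count array: [1, 0, 1, 1, 0, 1, 1, 1, 1, 1]
(count[i] = number of elements equal to i)
Cumulative count: [1, 1, 2, 3, 3, 4, 5, 6, 7, 8]
Sorted: [0, 2, 3, 5, 6, 7, 8, 9]


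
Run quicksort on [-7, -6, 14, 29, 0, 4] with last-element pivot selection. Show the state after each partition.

Partition 1: pivot=4 at index 3 -> [-7, -6, 0, 4, 14, 29]
Partition 2: pivot=0 at index 2 -> [-7, -6, 0, 4, 14, 29]
Partition 3: pivot=-6 at index 1 -> [-7, -6, 0, 4, 14, 29]
Partition 4: pivot=29 at index 5 -> [-7, -6, 0, 4, 14, 29]


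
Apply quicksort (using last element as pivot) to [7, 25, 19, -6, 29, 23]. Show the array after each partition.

Partition 1: pivot=23 at index 3 -> [7, 19, -6, 23, 29, 25]
Partition 2: pivot=-6 at index 0 -> [-6, 19, 7, 23, 29, 25]
Partition 3: pivot=7 at index 1 -> [-6, 7, 19, 23, 29, 25]
Partition 4: pivot=25 at index 4 -> [-6, 7, 19, 23, 25, 29]


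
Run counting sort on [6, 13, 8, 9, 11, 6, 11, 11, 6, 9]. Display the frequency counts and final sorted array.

Count array: [0, 0, 0, 0, 0, 0, 3, 0, 1, 2, 0, 3, 0, 1]
(count[i] = number of elements equal to i)
Cumulative count: [0, 0, 0, 0, 0, 0, 3, 3, 4, 6, 6, 9, 9, 10]
Sorted: [6, 6, 6, 8, 9, 9, 11, 11, 11, 13]


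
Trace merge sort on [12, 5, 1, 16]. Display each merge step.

Divide and conquer:
  Merge [12] + [5] -> [5, 12]
  Merge [1] + [16] -> [1, 16]
  Merge [5, 12] + [1, 16] -> [1, 5, 12, 16]


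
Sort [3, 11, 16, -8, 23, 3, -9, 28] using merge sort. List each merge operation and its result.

Divide and conquer:
  Merge [3] + [11] -> [3, 11]
  Merge [16] + [-8] -> [-8, 16]
  Merge [3, 11] + [-8, 16] -> [-8, 3, 11, 16]
  Merge [23] + [3] -> [3, 23]
  Merge [-9] + [28] -> [-9, 28]
  Merge [3, 23] + [-9, 28] -> [-9, 3, 23, 28]
  Merge [-8, 3, 11, 16] + [-9, 3, 23, 28] -> [-9, -8, 3, 3, 11, 16, 23, 28]


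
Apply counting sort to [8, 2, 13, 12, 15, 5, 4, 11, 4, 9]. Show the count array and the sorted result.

Count array: [0, 0, 1, 0, 2, 1, 0, 0, 1, 1, 0, 1, 1, 1, 0, 1]
(count[i] = number of elements equal to i)
Cumulative count: [0, 0, 1, 1, 3, 4, 4, 4, 5, 6, 6, 7, 8, 9, 9, 10]
Sorted: [2, 4, 4, 5, 8, 9, 11, 12, 13, 15]


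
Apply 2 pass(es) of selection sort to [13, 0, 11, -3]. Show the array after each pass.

Pass 1: Select minimum -3 at index 3, swap -> [-3, 0, 11, 13]
Pass 2: Select minimum 0 at index 1, swap -> [-3, 0, 11, 13]


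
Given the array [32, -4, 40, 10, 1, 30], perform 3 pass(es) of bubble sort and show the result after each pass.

After pass 1: [-4, 32, 10, 1, 30, 40] (4 swaps)
After pass 2: [-4, 10, 1, 30, 32, 40] (3 swaps)
After pass 3: [-4, 1, 10, 30, 32, 40] (1 swaps)
Total swaps: 8


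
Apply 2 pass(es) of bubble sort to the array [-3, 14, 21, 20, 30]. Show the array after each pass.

After pass 1: [-3, 14, 20, 21, 30] (1 swaps)
After pass 2: [-3, 14, 20, 21, 30] (0 swaps)
Total swaps: 1


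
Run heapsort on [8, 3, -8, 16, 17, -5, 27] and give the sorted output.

Build heap: [27, 17, 8, 16, 3, -5, -8]
Extract 27: [17, 16, 8, -8, 3, -5, 27]
Extract 17: [16, 3, 8, -8, -5, 17, 27]
Extract 16: [8, 3, -5, -8, 16, 17, 27]
Extract 8: [3, -8, -5, 8, 16, 17, 27]
Extract 3: [-5, -8, 3, 8, 16, 17, 27]
Extract -5: [-8, -5, 3, 8, 16, 17, 27]


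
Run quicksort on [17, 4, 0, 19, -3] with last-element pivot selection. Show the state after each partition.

Partition 1: pivot=-3 at index 0 -> [-3, 4, 0, 19, 17]
Partition 2: pivot=17 at index 3 -> [-3, 4, 0, 17, 19]
Partition 3: pivot=0 at index 1 -> [-3, 0, 4, 17, 19]


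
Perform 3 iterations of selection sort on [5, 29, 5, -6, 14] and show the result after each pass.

Pass 1: Select minimum -6 at index 3, swap -> [-6, 29, 5, 5, 14]
Pass 2: Select minimum 5 at index 2, swap -> [-6, 5, 29, 5, 14]
Pass 3: Select minimum 5 at index 3, swap -> [-6, 5, 5, 29, 14]


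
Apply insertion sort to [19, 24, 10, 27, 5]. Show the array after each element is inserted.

First element 19 is already 'sorted'
Insert 24: shifted 0 elements -> [19, 24, 10, 27, 5]
Insert 10: shifted 2 elements -> [10, 19, 24, 27, 5]
Insert 27: shifted 0 elements -> [10, 19, 24, 27, 5]
Insert 5: shifted 4 elements -> [5, 10, 19, 24, 27]


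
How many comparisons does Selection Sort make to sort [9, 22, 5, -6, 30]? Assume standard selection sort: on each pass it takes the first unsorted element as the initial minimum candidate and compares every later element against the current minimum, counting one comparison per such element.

Pass 1: scan indices 1..4 for the minimum = 4 comparison(s); min is -6, place at index 0 -> [-6, 22, 5, 9, 30]
Pass 2: scan indices 2..4 for the minimum = 3 comparison(s); min is 5, place at index 1 -> [-6, 5, 22, 9, 30]
Pass 3: scan indices 3..4 for the minimum = 2 comparison(s); min is 9, place at index 2 -> [-6, 5, 9, 22, 30]
Pass 4: scan indices 4..4 for the minimum = 1 comparison(s); min is 22, place at index 3 -> [-6, 5, 9, 22, 30]
Selection sort always scans the whole unsorted suffix, so the count is (n-1) + (n-2) + ... + 1 = n(n-1)/2 = 5*4/2 = 10 regardless of the input order.
Total comparisons: 4 + 3 + 2 + 1 = 10


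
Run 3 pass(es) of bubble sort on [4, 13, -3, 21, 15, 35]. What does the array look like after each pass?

After pass 1: [4, -3, 13, 15, 21, 35] (2 swaps)
After pass 2: [-3, 4, 13, 15, 21, 35] (1 swaps)
After pass 3: [-3, 4, 13, 15, 21, 35] (0 swaps)
Total swaps: 3


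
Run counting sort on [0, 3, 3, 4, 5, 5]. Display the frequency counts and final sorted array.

Count array: [1, 0, 0, 2, 1, 2]
(count[i] = number of elements equal to i)
Cumulative count: [1, 1, 1, 3, 4, 6]
Sorted: [0, 3, 3, 4, 5, 5]


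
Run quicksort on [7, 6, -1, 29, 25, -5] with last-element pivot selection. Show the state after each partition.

Partition 1: pivot=-5 at index 0 -> [-5, 6, -1, 29, 25, 7]
Partition 2: pivot=7 at index 3 -> [-5, 6, -1, 7, 25, 29]
Partition 3: pivot=-1 at index 1 -> [-5, -1, 6, 7, 25, 29]
Partition 4: pivot=29 at index 5 -> [-5, -1, 6, 7, 25, 29]


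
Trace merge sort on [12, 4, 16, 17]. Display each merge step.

Divide and conquer:
  Merge [12] + [4] -> [4, 12]
  Merge [16] + [17] -> [16, 17]
  Merge [4, 12] + [16, 17] -> [4, 12, 16, 17]


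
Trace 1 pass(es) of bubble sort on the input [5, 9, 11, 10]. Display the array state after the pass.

After pass 1: [5, 9, 10, 11] (1 swaps)
Total swaps: 1


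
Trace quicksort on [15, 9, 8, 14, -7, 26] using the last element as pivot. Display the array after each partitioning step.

Partition 1: pivot=26 at index 5 -> [15, 9, 8, 14, -7, 26]
Partition 2: pivot=-7 at index 0 -> [-7, 9, 8, 14, 15, 26]
Partition 3: pivot=15 at index 4 -> [-7, 9, 8, 14, 15, 26]
Partition 4: pivot=14 at index 3 -> [-7, 9, 8, 14, 15, 26]
Partition 5: pivot=8 at index 1 -> [-7, 8, 9, 14, 15, 26]


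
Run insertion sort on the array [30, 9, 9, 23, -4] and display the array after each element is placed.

First element 30 is already 'sorted'
Insert 9: shifted 1 elements -> [9, 30, 9, 23, -4]
Insert 9: shifted 1 elements -> [9, 9, 30, 23, -4]
Insert 23: shifted 1 elements -> [9, 9, 23, 30, -4]
Insert -4: shifted 4 elements -> [-4, 9, 9, 23, 30]


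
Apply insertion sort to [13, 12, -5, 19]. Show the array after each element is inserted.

First element 13 is already 'sorted'
Insert 12: shifted 1 elements -> [12, 13, -5, 19]
Insert -5: shifted 2 elements -> [-5, 12, 13, 19]
Insert 19: shifted 0 elements -> [-5, 12, 13, 19]


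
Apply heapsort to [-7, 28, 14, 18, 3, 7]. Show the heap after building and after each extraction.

Build heap: [28, 18, 14, -7, 3, 7]
Extract 28: [18, 7, 14, -7, 3, 28]
Extract 18: [14, 7, 3, -7, 18, 28]
Extract 14: [7, -7, 3, 14, 18, 28]
Extract 7: [3, -7, 7, 14, 18, 28]
Extract 3: [-7, 3, 7, 14, 18, 28]


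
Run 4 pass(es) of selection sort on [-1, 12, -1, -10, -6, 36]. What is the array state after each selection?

Pass 1: Select minimum -10 at index 3, swap -> [-10, 12, -1, -1, -6, 36]
Pass 2: Select minimum -6 at index 4, swap -> [-10, -6, -1, -1, 12, 36]
Pass 3: Select minimum -1 at index 2, swap -> [-10, -6, -1, -1, 12, 36]
Pass 4: Select minimum -1 at index 3, swap -> [-10, -6, -1, -1, 12, 36]


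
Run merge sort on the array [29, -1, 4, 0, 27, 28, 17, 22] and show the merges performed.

Divide and conquer:
  Merge [29] + [-1] -> [-1, 29]
  Merge [4] + [0] -> [0, 4]
  Merge [-1, 29] + [0, 4] -> [-1, 0, 4, 29]
  Merge [27] + [28] -> [27, 28]
  Merge [17] + [22] -> [17, 22]
  Merge [27, 28] + [17, 22] -> [17, 22, 27, 28]
  Merge [-1, 0, 4, 29] + [17, 22, 27, 28] -> [-1, 0, 4, 17, 22, 27, 28, 29]


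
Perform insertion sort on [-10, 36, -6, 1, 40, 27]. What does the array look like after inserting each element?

First element -10 is already 'sorted'
Insert 36: shifted 0 elements -> [-10, 36, -6, 1, 40, 27]
Insert -6: shifted 1 elements -> [-10, -6, 36, 1, 40, 27]
Insert 1: shifted 1 elements -> [-10, -6, 1, 36, 40, 27]
Insert 40: shifted 0 elements -> [-10, -6, 1, 36, 40, 27]
Insert 27: shifted 2 elements -> [-10, -6, 1, 27, 36, 40]


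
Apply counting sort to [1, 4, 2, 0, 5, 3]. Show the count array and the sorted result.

Count array: [1, 1, 1, 1, 1, 1]
(count[i] = number of elements equal to i)
Cumulative count: [1, 2, 3, 4, 5, 6]
Sorted: [0, 1, 2, 3, 4, 5]


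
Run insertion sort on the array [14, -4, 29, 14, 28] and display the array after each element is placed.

First element 14 is already 'sorted'
Insert -4: shifted 1 elements -> [-4, 14, 29, 14, 28]
Insert 29: shifted 0 elements -> [-4, 14, 29, 14, 28]
Insert 14: shifted 1 elements -> [-4, 14, 14, 29, 28]
Insert 28: shifted 1 elements -> [-4, 14, 14, 28, 29]


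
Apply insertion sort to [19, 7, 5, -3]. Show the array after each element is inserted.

First element 19 is already 'sorted'
Insert 7: shifted 1 elements -> [7, 19, 5, -3]
Insert 5: shifted 2 elements -> [5, 7, 19, -3]
Insert -3: shifted 3 elements -> [-3, 5, 7, 19]


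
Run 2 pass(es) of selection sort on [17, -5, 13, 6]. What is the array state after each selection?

Pass 1: Select minimum -5 at index 1, swap -> [-5, 17, 13, 6]
Pass 2: Select minimum 6 at index 3, swap -> [-5, 6, 13, 17]


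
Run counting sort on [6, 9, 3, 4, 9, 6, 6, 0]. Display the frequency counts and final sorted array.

Count array: [1, 0, 0, 1, 1, 0, 3, 0, 0, 2]
(count[i] = number of elements equal to i)
Cumulative count: [1, 1, 1, 2, 3, 3, 6, 6, 6, 8]
Sorted: [0, 3, 4, 6, 6, 6, 9, 9]


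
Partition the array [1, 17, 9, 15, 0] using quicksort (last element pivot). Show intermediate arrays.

Partition 1: pivot=0 at index 0 -> [0, 17, 9, 15, 1]
Partition 2: pivot=1 at index 1 -> [0, 1, 9, 15, 17]
Partition 3: pivot=17 at index 4 -> [0, 1, 9, 15, 17]
Partition 4: pivot=15 at index 3 -> [0, 1, 9, 15, 17]


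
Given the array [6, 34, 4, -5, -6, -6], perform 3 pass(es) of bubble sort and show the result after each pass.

After pass 1: [6, 4, -5, -6, -6, 34] (4 swaps)
After pass 2: [4, -5, -6, -6, 6, 34] (4 swaps)
After pass 3: [-5, -6, -6, 4, 6, 34] (3 swaps)
Total swaps: 11


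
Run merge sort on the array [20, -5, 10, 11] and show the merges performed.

Divide and conquer:
  Merge [20] + [-5] -> [-5, 20]
  Merge [10] + [11] -> [10, 11]
  Merge [-5, 20] + [10, 11] -> [-5, 10, 11, 20]


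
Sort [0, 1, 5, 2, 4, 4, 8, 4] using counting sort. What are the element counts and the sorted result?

Count array: [1, 1, 1, 0, 3, 1, 0, 0, 1]
(count[i] = number of elements equal to i)
Cumulative count: [1, 2, 3, 3, 6, 7, 7, 7, 8]
Sorted: [0, 1, 2, 4, 4, 4, 5, 8]


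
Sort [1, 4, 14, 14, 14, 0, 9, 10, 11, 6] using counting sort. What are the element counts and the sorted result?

Count array: [1, 1, 0, 0, 1, 0, 1, 0, 0, 1, 1, 1, 0, 0, 3]
(count[i] = number of elements equal to i)
Cumulative count: [1, 2, 2, 2, 3, 3, 4, 4, 4, 5, 6, 7, 7, 7, 10]
Sorted: [0, 1, 4, 6, 9, 10, 11, 14, 14, 14]


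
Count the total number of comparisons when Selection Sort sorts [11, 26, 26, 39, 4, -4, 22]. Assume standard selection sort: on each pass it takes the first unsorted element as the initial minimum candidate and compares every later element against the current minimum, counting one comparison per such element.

Pass 1: scan indices 1..6 for the minimum = 6 comparison(s); min is -4, place at index 0 -> [-4, 26, 26, 39, 4, 11, 22]
Pass 2: scan indices 2..6 for the minimum = 5 comparison(s); min is 4, place at index 1 -> [-4, 4, 26, 39, 26, 11, 22]
Pass 3: scan indices 3..6 for the minimum = 4 comparison(s); min is 11, place at index 2 -> [-4, 4, 11, 39, 26, 26, 22]
Pass 4: scan indices 4..6 for the minimum = 3 comparison(s); min is 22, place at index 3 -> [-4, 4, 11, 22, 26, 26, 39]
Pass 5: scan indices 5..6 for the minimum = 2 comparison(s); min is 26, place at index 4 -> [-4, 4, 11, 22, 26, 26, 39]
Pass 6: scan indices 6..6 for the minimum = 1 comparison(s); min is 26, place at index 5 -> [-4, 4, 11, 22, 26, 26, 39]
Selection sort always scans the whole unsorted suffix, so the count is (n-1) + (n-2) + ... + 1 = n(n-1)/2 = 7*6/2 = 21 regardless of the input order.
Total comparisons: 6 + 5 + 4 + 3 + 2 + 1 = 21


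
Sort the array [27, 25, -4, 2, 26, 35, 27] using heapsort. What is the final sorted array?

Build heap: [35, 26, 27, 2, 25, -4, 27]
Extract 35: [27, 26, 27, 2, 25, -4, 35]
Extract 27: [27, 26, -4, 2, 25, 27, 35]
Extract 27: [26, 25, -4, 2, 27, 27, 35]
Extract 26: [25, 2, -4, 26, 27, 27, 35]
Extract 25: [2, -4, 25, 26, 27, 27, 35]
Extract 2: [-4, 2, 25, 26, 27, 27, 35]


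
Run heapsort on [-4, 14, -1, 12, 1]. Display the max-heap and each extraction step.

Build heap: [14, 12, -1, -4, 1]
Extract 14: [12, 1, -1, -4, 14]
Extract 12: [1, -4, -1, 12, 14]
Extract 1: [-1, -4, 1, 12, 14]
Extract -1: [-4, -1, 1, 12, 14]


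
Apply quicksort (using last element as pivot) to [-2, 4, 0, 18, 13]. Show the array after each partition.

Partition 1: pivot=13 at index 3 -> [-2, 4, 0, 13, 18]
Partition 2: pivot=0 at index 1 -> [-2, 0, 4, 13, 18]


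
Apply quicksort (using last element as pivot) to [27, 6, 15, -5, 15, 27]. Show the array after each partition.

Partition 1: pivot=27 at index 5 -> [27, 6, 15, -5, 15, 27]
Partition 2: pivot=15 at index 3 -> [6, 15, -5, 15, 27, 27]
Partition 3: pivot=-5 at index 0 -> [-5, 15, 6, 15, 27, 27]
Partition 4: pivot=6 at index 1 -> [-5, 6, 15, 15, 27, 27]


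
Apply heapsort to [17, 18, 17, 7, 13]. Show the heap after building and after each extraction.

Build heap: [18, 17, 17, 7, 13]
Extract 18: [17, 13, 17, 7, 18]
Extract 17: [17, 13, 7, 17, 18]
Extract 17: [13, 7, 17, 17, 18]
Extract 13: [7, 13, 17, 17, 18]


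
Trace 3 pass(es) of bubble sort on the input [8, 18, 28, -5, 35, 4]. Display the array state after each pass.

After pass 1: [8, 18, -5, 28, 4, 35] (2 swaps)
After pass 2: [8, -5, 18, 4, 28, 35] (2 swaps)
After pass 3: [-5, 8, 4, 18, 28, 35] (2 swaps)
Total swaps: 6


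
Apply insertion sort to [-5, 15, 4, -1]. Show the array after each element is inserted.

First element -5 is already 'sorted'
Insert 15: shifted 0 elements -> [-5, 15, 4, -1]
Insert 4: shifted 1 elements -> [-5, 4, 15, -1]
Insert -1: shifted 2 elements -> [-5, -1, 4, 15]


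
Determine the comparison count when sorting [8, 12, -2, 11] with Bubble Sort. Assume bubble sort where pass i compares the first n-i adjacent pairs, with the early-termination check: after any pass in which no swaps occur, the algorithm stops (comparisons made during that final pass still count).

Pass 1: compare adjacent pairs (0,1)..(2,3) = 3 comparison(s), 2 swap(s) -> [8, -2, 11, 12]
Pass 2: compare adjacent pairs (0,1)..(1,2) = 2 comparison(s), 1 swap(s) -> [-2, 8, 11, 12]
Pass 3: compare adjacent pairs (0,1)..(0,1) = 1 comparison(s), 0 swap(s) -> [-2, 8, 11, 12]
No swaps in this pass, so bubble sort stops here.
Total comparisons: 3 + 2 + 1 = 6


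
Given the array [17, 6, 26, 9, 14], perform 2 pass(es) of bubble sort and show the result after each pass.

After pass 1: [6, 17, 9, 14, 26] (3 swaps)
After pass 2: [6, 9, 14, 17, 26] (2 swaps)
Total swaps: 5


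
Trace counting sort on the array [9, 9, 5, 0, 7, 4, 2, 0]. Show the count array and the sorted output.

Count array: [2, 0, 1, 0, 1, 1, 0, 1, 0, 2]
(count[i] = number of elements equal to i)
Cumulative count: [2, 2, 3, 3, 4, 5, 5, 6, 6, 8]
Sorted: [0, 0, 2, 4, 5, 7, 9, 9]


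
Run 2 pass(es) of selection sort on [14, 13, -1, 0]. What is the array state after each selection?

Pass 1: Select minimum -1 at index 2, swap -> [-1, 13, 14, 0]
Pass 2: Select minimum 0 at index 3, swap -> [-1, 0, 14, 13]


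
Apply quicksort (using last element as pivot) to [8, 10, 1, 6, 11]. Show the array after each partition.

Partition 1: pivot=11 at index 4 -> [8, 10, 1, 6, 11]
Partition 2: pivot=6 at index 1 -> [1, 6, 8, 10, 11]
Partition 3: pivot=10 at index 3 -> [1, 6, 8, 10, 11]
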